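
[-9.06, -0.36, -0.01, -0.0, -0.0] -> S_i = -9.06*0.04^i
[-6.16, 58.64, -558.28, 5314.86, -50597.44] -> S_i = -6.16*(-9.52)^i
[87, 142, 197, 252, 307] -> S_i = 87 + 55*i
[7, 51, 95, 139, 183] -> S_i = 7 + 44*i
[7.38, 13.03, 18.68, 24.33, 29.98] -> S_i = 7.38 + 5.65*i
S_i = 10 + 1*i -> [10, 11, 12, 13, 14]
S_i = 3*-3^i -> [3, -9, 27, -81, 243]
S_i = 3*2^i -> [3, 6, 12, 24, 48]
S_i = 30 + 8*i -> [30, 38, 46, 54, 62]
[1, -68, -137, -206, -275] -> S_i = 1 + -69*i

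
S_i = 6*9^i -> [6, 54, 486, 4374, 39366]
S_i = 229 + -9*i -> [229, 220, 211, 202, 193]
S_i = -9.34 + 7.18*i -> [-9.34, -2.16, 5.02, 12.2, 19.38]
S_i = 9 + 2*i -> [9, 11, 13, 15, 17]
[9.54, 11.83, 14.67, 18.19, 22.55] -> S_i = 9.54*1.24^i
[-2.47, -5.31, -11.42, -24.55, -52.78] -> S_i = -2.47*2.15^i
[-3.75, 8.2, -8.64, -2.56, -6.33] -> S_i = Random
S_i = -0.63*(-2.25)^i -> [-0.63, 1.42, -3.19, 7.18, -16.15]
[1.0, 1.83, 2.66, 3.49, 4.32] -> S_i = 1.00 + 0.83*i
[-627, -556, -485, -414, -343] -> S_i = -627 + 71*i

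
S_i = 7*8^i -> [7, 56, 448, 3584, 28672]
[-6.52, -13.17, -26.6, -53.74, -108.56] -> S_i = -6.52*2.02^i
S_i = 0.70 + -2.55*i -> [0.7, -1.85, -4.4, -6.95, -9.5]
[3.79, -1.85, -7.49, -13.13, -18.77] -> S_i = 3.79 + -5.64*i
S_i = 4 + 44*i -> [4, 48, 92, 136, 180]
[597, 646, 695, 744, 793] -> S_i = 597 + 49*i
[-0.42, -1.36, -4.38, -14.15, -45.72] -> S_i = -0.42*3.23^i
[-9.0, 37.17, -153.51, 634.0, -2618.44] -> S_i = -9.00*(-4.13)^i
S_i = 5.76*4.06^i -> [5.76, 23.39, 94.95, 385.48, 1565.04]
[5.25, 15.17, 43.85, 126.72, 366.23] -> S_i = 5.25*2.89^i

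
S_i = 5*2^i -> [5, 10, 20, 40, 80]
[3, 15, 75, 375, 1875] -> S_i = 3*5^i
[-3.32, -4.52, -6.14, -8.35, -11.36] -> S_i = -3.32*1.36^i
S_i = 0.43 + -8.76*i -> [0.43, -8.33, -17.09, -25.85, -34.61]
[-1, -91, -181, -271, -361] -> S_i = -1 + -90*i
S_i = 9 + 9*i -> [9, 18, 27, 36, 45]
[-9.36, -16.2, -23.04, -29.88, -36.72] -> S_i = -9.36 + -6.84*i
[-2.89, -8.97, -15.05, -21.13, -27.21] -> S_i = -2.89 + -6.08*i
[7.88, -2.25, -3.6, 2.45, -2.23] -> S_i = Random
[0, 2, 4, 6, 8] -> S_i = 0 + 2*i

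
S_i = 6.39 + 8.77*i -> [6.39, 15.16, 23.93, 32.7, 41.47]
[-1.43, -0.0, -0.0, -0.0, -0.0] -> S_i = -1.43*0.00^i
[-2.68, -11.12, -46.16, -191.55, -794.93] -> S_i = -2.68*4.15^i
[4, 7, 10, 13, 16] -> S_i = 4 + 3*i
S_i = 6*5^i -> [6, 30, 150, 750, 3750]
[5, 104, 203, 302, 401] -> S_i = 5 + 99*i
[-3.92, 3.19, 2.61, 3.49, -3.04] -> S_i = Random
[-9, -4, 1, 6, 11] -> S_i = -9 + 5*i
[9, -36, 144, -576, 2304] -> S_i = 9*-4^i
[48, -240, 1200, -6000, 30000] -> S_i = 48*-5^i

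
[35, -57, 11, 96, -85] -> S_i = Random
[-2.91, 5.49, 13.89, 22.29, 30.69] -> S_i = -2.91 + 8.40*i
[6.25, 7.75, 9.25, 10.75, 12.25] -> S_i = 6.25 + 1.50*i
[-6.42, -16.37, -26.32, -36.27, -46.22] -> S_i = -6.42 + -9.95*i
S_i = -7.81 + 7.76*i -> [-7.81, -0.05, 7.71, 15.47, 23.23]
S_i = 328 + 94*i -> [328, 422, 516, 610, 704]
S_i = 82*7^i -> [82, 574, 4018, 28126, 196882]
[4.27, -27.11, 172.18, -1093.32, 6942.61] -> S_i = 4.27*(-6.35)^i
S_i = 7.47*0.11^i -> [7.47, 0.82, 0.09, 0.01, 0.0]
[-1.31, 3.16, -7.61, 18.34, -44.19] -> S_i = -1.31*(-2.41)^i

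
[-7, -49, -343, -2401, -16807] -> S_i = -7*7^i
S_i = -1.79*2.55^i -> [-1.79, -4.56, -11.64, -29.68, -75.69]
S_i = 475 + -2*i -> [475, 473, 471, 469, 467]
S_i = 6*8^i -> [6, 48, 384, 3072, 24576]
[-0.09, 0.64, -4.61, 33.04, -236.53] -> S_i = -0.09*(-7.16)^i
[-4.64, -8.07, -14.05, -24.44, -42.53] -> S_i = -4.64*1.74^i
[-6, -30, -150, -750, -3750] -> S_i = -6*5^i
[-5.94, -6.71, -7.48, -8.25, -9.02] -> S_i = -5.94 + -0.77*i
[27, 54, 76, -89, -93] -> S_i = Random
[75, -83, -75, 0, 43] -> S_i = Random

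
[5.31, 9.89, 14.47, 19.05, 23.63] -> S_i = 5.31 + 4.58*i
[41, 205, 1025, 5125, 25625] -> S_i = 41*5^i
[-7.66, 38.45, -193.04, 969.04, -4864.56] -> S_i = -7.66*(-5.02)^i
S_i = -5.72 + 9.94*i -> [-5.72, 4.22, 14.16, 24.1, 34.04]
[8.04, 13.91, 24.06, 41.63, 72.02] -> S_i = 8.04*1.73^i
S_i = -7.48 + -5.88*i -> [-7.48, -13.36, -19.24, -25.12, -31.0]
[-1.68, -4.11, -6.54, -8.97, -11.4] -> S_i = -1.68 + -2.43*i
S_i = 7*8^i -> [7, 56, 448, 3584, 28672]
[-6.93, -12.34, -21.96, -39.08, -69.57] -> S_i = -6.93*1.78^i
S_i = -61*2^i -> [-61, -122, -244, -488, -976]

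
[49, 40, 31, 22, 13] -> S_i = 49 + -9*i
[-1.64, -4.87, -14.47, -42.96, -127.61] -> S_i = -1.64*2.97^i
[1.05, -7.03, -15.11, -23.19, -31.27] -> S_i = 1.05 + -8.08*i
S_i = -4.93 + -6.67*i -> [-4.93, -11.6, -18.27, -24.94, -31.61]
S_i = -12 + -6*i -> [-12, -18, -24, -30, -36]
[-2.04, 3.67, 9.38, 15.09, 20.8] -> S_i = -2.04 + 5.71*i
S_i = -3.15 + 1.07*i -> [-3.15, -2.08, -1.01, 0.06, 1.13]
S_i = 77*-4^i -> [77, -308, 1232, -4928, 19712]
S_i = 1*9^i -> [1, 9, 81, 729, 6561]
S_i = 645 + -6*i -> [645, 639, 633, 627, 621]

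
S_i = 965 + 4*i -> [965, 969, 973, 977, 981]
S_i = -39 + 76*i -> [-39, 37, 113, 189, 265]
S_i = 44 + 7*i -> [44, 51, 58, 65, 72]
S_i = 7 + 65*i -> [7, 72, 137, 202, 267]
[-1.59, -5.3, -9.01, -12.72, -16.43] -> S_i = -1.59 + -3.71*i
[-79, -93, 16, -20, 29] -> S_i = Random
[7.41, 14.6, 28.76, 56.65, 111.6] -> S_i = 7.41*1.97^i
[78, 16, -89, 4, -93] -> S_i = Random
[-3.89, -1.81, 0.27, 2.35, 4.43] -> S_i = -3.89 + 2.08*i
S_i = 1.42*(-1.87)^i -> [1.42, -2.66, 4.97, -9.29, 17.36]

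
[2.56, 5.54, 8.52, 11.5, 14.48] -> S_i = 2.56 + 2.98*i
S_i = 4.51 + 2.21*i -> [4.51, 6.72, 8.93, 11.14, 13.35]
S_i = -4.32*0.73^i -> [-4.32, -3.15, -2.3, -1.68, -1.23]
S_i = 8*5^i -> [8, 40, 200, 1000, 5000]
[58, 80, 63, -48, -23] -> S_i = Random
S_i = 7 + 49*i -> [7, 56, 105, 154, 203]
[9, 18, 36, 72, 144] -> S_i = 9*2^i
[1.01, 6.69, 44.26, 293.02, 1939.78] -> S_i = 1.01*6.62^i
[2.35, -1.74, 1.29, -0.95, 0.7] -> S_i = 2.35*(-0.74)^i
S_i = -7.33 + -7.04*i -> [-7.33, -14.37, -21.41, -28.45, -35.49]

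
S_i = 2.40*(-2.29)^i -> [2.4, -5.5, 12.59, -28.82, 66.0]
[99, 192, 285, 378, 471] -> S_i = 99 + 93*i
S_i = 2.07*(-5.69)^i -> [2.07, -11.78, 67.02, -381.34, 2169.8]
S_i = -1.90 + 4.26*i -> [-1.9, 2.36, 6.62, 10.88, 15.14]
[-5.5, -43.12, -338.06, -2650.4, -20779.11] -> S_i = -5.50*7.84^i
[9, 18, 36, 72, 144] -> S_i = 9*2^i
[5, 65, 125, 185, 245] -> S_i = 5 + 60*i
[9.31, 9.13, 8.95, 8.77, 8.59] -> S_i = 9.31 + -0.18*i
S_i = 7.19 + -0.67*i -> [7.19, 6.52, 5.85, 5.18, 4.51]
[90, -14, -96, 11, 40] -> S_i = Random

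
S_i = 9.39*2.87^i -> [9.39, 26.95, 77.34, 221.98, 637.08]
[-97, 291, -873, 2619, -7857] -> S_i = -97*-3^i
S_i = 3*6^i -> [3, 18, 108, 648, 3888]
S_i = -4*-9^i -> [-4, 36, -324, 2916, -26244]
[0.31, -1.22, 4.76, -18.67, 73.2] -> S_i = 0.31*(-3.92)^i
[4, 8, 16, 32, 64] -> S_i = 4*2^i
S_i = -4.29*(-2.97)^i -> [-4.29, 12.74, -37.84, 112.39, -333.8]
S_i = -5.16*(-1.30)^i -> [-5.16, 6.71, -8.72, 11.34, -14.74]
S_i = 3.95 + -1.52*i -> [3.95, 2.43, 0.91, -0.61, -2.13]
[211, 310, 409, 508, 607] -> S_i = 211 + 99*i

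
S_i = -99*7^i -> [-99, -693, -4851, -33957, -237699]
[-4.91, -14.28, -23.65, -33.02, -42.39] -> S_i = -4.91 + -9.37*i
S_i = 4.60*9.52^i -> [4.6, 43.79, 416.9, 3968.89, 37783.8]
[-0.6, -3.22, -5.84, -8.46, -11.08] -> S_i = -0.60 + -2.62*i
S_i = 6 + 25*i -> [6, 31, 56, 81, 106]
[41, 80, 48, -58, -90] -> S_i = Random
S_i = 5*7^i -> [5, 35, 245, 1715, 12005]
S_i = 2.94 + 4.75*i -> [2.94, 7.69, 12.44, 17.19, 21.94]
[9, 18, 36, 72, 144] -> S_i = 9*2^i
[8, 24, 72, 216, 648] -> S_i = 8*3^i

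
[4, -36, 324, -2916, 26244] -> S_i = 4*-9^i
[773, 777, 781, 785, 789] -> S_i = 773 + 4*i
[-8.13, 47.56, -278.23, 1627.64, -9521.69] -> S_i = -8.13*(-5.85)^i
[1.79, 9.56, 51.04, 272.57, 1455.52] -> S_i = 1.79*5.34^i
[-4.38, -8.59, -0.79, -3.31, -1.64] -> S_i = Random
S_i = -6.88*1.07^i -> [-6.88, -7.36, -7.88, -8.43, -9.02]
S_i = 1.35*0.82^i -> [1.35, 1.11, 0.91, 0.74, 0.61]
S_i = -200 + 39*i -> [-200, -161, -122, -83, -44]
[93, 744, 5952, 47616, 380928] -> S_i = 93*8^i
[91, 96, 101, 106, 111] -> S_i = 91 + 5*i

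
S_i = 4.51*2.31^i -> [4.51, 10.42, 24.07, 55.59, 128.42]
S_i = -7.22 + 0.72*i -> [-7.22, -6.5, -5.78, -5.06, -4.34]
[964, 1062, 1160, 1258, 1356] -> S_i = 964 + 98*i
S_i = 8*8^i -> [8, 64, 512, 4096, 32768]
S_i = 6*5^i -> [6, 30, 150, 750, 3750]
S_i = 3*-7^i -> [3, -21, 147, -1029, 7203]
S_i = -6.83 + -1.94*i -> [-6.83, -8.77, -10.71, -12.65, -14.59]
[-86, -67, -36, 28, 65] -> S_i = Random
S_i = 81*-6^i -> [81, -486, 2916, -17496, 104976]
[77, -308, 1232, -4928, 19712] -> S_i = 77*-4^i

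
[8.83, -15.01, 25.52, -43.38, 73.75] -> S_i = 8.83*(-1.70)^i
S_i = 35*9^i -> [35, 315, 2835, 25515, 229635]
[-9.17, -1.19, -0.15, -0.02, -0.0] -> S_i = -9.17*0.13^i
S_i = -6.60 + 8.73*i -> [-6.6, 2.13, 10.86, 19.59, 28.32]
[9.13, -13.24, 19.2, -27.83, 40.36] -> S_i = 9.13*(-1.45)^i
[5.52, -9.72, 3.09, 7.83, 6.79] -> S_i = Random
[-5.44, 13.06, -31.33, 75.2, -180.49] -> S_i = -5.44*(-2.40)^i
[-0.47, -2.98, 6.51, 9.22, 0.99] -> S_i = Random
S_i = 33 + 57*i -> [33, 90, 147, 204, 261]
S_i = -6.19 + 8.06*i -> [-6.19, 1.87, 9.93, 17.99, 26.05]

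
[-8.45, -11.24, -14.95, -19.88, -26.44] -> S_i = -8.45*1.33^i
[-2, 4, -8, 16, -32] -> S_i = -2*-2^i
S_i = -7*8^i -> [-7, -56, -448, -3584, -28672]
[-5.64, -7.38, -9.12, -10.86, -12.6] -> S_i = -5.64 + -1.74*i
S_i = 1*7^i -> [1, 7, 49, 343, 2401]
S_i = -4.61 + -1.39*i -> [-4.61, -6.0, -7.39, -8.78, -10.17]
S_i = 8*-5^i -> [8, -40, 200, -1000, 5000]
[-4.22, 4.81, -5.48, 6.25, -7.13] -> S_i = -4.22*(-1.14)^i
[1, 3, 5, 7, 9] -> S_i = 1 + 2*i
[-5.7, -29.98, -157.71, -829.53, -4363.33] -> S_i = -5.70*5.26^i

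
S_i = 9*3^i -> [9, 27, 81, 243, 729]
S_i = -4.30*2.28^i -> [-4.3, -9.8, -22.35, -50.97, -116.2]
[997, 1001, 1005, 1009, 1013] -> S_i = 997 + 4*i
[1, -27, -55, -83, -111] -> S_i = 1 + -28*i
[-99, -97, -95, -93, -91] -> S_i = -99 + 2*i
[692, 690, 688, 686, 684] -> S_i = 692 + -2*i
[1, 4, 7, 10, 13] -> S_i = 1 + 3*i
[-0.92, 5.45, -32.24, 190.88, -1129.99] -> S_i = -0.92*(-5.92)^i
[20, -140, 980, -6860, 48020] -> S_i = 20*-7^i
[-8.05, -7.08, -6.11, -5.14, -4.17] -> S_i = -8.05 + 0.97*i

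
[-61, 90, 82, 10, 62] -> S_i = Random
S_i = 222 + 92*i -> [222, 314, 406, 498, 590]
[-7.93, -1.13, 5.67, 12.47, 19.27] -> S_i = -7.93 + 6.80*i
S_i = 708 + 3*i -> [708, 711, 714, 717, 720]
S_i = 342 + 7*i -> [342, 349, 356, 363, 370]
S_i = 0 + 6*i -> [0, 6, 12, 18, 24]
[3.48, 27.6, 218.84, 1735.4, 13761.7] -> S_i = 3.48*7.93^i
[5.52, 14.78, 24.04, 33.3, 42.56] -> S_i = 5.52 + 9.26*i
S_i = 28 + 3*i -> [28, 31, 34, 37, 40]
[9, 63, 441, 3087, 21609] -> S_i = 9*7^i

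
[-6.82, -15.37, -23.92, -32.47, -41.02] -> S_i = -6.82 + -8.55*i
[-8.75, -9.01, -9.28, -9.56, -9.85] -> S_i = -8.75*1.03^i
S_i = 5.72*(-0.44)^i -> [5.72, -2.52, 1.11, -0.49, 0.21]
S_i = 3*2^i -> [3, 6, 12, 24, 48]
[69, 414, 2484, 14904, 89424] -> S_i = 69*6^i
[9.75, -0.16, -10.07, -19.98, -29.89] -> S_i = 9.75 + -9.91*i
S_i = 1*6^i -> [1, 6, 36, 216, 1296]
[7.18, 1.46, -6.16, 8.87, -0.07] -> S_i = Random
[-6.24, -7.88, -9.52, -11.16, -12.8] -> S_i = -6.24 + -1.64*i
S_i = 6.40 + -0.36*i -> [6.4, 6.04, 5.68, 5.32, 4.96]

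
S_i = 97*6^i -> [97, 582, 3492, 20952, 125712]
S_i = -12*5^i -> [-12, -60, -300, -1500, -7500]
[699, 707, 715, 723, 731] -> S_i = 699 + 8*i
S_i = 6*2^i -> [6, 12, 24, 48, 96]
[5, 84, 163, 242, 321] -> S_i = 5 + 79*i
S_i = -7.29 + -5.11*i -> [-7.29, -12.4, -17.51, -22.62, -27.73]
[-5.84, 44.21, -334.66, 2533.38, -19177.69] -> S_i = -5.84*(-7.57)^i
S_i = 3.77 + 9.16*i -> [3.77, 12.93, 22.09, 31.25, 40.41]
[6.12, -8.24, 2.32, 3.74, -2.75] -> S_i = Random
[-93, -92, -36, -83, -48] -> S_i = Random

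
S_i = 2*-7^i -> [2, -14, 98, -686, 4802]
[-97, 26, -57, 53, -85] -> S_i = Random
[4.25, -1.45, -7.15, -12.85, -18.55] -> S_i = 4.25 + -5.70*i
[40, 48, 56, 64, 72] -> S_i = 40 + 8*i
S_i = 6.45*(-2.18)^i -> [6.45, -14.06, 30.65, -66.82, 145.68]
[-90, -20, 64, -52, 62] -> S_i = Random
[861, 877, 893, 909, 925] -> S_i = 861 + 16*i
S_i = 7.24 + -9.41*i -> [7.24, -2.17, -11.58, -20.99, -30.4]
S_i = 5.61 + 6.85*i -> [5.61, 12.46, 19.31, 26.16, 33.01]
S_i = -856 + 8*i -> [-856, -848, -840, -832, -824]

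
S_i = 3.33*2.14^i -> [3.33, 7.13, 15.25, 32.64, 69.84]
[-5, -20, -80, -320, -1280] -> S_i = -5*4^i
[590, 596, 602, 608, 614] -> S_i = 590 + 6*i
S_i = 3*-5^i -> [3, -15, 75, -375, 1875]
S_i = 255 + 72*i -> [255, 327, 399, 471, 543]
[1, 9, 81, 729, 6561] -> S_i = 1*9^i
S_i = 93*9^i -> [93, 837, 7533, 67797, 610173]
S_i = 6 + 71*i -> [6, 77, 148, 219, 290]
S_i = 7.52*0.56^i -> [7.52, 4.21, 2.36, 1.32, 0.74]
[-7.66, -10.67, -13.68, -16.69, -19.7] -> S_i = -7.66 + -3.01*i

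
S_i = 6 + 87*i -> [6, 93, 180, 267, 354]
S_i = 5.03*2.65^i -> [5.03, 13.33, 35.32, 93.61, 248.06]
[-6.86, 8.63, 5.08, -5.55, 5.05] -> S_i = Random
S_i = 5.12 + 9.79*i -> [5.12, 14.91, 24.7, 34.49, 44.28]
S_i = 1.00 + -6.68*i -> [1.0, -5.68, -12.36, -19.04, -25.72]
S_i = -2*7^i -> [-2, -14, -98, -686, -4802]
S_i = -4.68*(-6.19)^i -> [-4.68, 28.97, -179.32, 1109.99, -6870.82]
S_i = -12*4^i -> [-12, -48, -192, -768, -3072]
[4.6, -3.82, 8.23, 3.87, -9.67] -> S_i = Random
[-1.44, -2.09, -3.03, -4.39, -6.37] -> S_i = -1.44*1.45^i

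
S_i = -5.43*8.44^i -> [-5.43, -45.83, -386.8, -3264.58, -27553.05]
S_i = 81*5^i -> [81, 405, 2025, 10125, 50625]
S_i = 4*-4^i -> [4, -16, 64, -256, 1024]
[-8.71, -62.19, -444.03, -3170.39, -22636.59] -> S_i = -8.71*7.14^i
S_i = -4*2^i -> [-4, -8, -16, -32, -64]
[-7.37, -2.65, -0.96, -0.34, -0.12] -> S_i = -7.37*0.36^i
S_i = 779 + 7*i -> [779, 786, 793, 800, 807]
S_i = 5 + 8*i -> [5, 13, 21, 29, 37]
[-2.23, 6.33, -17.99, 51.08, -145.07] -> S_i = -2.23*(-2.84)^i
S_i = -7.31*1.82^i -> [-7.31, -13.3, -24.21, -44.07, -80.21]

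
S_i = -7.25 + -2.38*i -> [-7.25, -9.63, -12.01, -14.39, -16.77]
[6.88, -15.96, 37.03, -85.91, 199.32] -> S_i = 6.88*(-2.32)^i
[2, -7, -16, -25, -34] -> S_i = 2 + -9*i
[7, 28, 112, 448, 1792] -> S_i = 7*4^i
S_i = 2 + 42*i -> [2, 44, 86, 128, 170]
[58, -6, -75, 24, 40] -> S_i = Random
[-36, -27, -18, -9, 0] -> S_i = -36 + 9*i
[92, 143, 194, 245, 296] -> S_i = 92 + 51*i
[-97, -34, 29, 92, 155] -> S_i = -97 + 63*i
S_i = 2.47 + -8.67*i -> [2.47, -6.2, -14.87, -23.54, -32.21]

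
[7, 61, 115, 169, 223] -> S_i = 7 + 54*i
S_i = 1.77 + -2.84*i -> [1.77, -1.07, -3.91, -6.75, -9.59]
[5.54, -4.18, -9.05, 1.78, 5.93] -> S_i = Random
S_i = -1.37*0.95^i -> [-1.37, -1.3, -1.24, -1.17, -1.12]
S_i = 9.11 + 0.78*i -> [9.11, 9.89, 10.67, 11.45, 12.23]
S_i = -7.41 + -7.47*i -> [-7.41, -14.88, -22.35, -29.82, -37.29]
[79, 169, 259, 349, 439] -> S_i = 79 + 90*i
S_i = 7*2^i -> [7, 14, 28, 56, 112]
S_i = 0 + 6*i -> [0, 6, 12, 18, 24]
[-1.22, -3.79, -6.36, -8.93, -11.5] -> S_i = -1.22 + -2.57*i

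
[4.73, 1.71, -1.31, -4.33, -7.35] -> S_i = 4.73 + -3.02*i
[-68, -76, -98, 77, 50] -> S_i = Random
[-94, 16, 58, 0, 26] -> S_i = Random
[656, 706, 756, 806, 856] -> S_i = 656 + 50*i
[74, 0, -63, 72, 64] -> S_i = Random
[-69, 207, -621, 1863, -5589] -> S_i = -69*-3^i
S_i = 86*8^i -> [86, 688, 5504, 44032, 352256]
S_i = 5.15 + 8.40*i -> [5.15, 13.55, 21.95, 30.35, 38.75]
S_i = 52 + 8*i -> [52, 60, 68, 76, 84]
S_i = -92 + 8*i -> [-92, -84, -76, -68, -60]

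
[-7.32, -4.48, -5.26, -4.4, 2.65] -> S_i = Random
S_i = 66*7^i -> [66, 462, 3234, 22638, 158466]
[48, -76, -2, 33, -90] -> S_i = Random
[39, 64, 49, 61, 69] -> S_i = Random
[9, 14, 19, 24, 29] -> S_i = 9 + 5*i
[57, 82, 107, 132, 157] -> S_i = 57 + 25*i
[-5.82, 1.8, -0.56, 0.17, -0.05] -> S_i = -5.82*(-0.31)^i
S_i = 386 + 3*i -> [386, 389, 392, 395, 398]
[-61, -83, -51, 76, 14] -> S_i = Random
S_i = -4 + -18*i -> [-4, -22, -40, -58, -76]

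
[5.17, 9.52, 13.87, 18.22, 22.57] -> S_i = 5.17 + 4.35*i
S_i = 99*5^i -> [99, 495, 2475, 12375, 61875]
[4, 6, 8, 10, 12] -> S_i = 4 + 2*i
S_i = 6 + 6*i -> [6, 12, 18, 24, 30]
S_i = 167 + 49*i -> [167, 216, 265, 314, 363]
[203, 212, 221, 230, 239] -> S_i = 203 + 9*i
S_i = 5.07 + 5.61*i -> [5.07, 10.68, 16.29, 21.9, 27.51]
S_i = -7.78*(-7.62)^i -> [-7.78, 59.28, -451.74, 3442.27, -26230.07]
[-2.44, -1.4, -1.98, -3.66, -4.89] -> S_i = Random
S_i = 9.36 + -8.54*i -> [9.36, 0.82, -7.72, -16.26, -24.8]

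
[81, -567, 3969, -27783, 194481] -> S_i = 81*-7^i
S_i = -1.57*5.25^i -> [-1.57, -8.24, -43.27, -227.18, -1192.72]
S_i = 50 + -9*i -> [50, 41, 32, 23, 14]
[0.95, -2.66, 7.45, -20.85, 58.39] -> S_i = 0.95*(-2.80)^i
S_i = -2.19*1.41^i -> [-2.19, -3.09, -4.35, -6.14, -8.66]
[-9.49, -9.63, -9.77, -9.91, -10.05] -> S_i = -9.49 + -0.14*i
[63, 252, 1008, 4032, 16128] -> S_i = 63*4^i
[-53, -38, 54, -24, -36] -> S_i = Random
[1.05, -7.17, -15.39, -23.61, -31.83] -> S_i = 1.05 + -8.22*i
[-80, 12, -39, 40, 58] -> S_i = Random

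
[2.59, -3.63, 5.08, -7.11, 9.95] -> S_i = 2.59*(-1.40)^i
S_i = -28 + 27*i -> [-28, -1, 26, 53, 80]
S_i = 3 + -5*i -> [3, -2, -7, -12, -17]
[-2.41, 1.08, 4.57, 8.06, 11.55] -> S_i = -2.41 + 3.49*i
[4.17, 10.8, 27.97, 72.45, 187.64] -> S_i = 4.17*2.59^i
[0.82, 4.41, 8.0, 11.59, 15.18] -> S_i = 0.82 + 3.59*i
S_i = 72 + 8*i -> [72, 80, 88, 96, 104]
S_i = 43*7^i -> [43, 301, 2107, 14749, 103243]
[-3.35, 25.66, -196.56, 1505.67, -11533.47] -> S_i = -3.35*(-7.66)^i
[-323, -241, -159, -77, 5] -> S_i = -323 + 82*i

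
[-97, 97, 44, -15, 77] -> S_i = Random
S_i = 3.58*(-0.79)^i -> [3.58, -2.83, 2.23, -1.77, 1.39]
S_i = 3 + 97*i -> [3, 100, 197, 294, 391]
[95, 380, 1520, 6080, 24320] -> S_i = 95*4^i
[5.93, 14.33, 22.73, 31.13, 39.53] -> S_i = 5.93 + 8.40*i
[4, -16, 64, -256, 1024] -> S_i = 4*-4^i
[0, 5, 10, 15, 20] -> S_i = 0 + 5*i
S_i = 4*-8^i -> [4, -32, 256, -2048, 16384]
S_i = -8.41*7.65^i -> [-8.41, -64.34, -492.17, -3765.13, -28803.27]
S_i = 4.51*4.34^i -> [4.51, 19.57, 84.95, 368.68, 1600.06]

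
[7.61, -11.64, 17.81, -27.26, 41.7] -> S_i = 7.61*(-1.53)^i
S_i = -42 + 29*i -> [-42, -13, 16, 45, 74]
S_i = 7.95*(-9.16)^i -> [7.95, -72.82, 667.05, -6110.17, 55969.19]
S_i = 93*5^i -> [93, 465, 2325, 11625, 58125]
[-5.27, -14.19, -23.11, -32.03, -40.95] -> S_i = -5.27 + -8.92*i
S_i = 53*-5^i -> [53, -265, 1325, -6625, 33125]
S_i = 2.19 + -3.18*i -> [2.19, -0.99, -4.17, -7.35, -10.53]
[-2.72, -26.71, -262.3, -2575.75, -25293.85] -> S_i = -2.72*9.82^i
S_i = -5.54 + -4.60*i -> [-5.54, -10.14, -14.74, -19.34, -23.94]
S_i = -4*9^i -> [-4, -36, -324, -2916, -26244]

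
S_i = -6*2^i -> [-6, -12, -24, -48, -96]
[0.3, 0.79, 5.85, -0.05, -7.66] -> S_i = Random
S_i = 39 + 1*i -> [39, 40, 41, 42, 43]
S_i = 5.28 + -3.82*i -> [5.28, 1.46, -2.36, -6.18, -10.0]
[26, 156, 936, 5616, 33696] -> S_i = 26*6^i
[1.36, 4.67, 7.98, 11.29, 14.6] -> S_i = 1.36 + 3.31*i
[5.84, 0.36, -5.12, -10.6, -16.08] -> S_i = 5.84 + -5.48*i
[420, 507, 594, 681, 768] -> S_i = 420 + 87*i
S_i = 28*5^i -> [28, 140, 700, 3500, 17500]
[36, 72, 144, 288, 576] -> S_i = 36*2^i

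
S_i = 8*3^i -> [8, 24, 72, 216, 648]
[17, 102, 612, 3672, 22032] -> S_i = 17*6^i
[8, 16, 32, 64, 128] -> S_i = 8*2^i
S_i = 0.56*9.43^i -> [0.56, 5.28, 49.8, 469.59, 4428.28]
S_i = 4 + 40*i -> [4, 44, 84, 124, 164]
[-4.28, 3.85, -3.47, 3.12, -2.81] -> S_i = -4.28*(-0.90)^i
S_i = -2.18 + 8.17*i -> [-2.18, 5.99, 14.16, 22.33, 30.5]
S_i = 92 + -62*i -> [92, 30, -32, -94, -156]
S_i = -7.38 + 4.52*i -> [-7.38, -2.86, 1.66, 6.18, 10.7]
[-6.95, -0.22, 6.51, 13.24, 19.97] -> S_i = -6.95 + 6.73*i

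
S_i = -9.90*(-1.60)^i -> [-9.9, 15.84, -25.34, 40.55, -64.88]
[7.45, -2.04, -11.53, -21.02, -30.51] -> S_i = 7.45 + -9.49*i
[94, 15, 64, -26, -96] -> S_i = Random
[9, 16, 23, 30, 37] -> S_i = 9 + 7*i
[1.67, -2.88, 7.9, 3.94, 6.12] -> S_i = Random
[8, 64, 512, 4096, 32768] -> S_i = 8*8^i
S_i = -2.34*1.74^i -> [-2.34, -4.07, -7.08, -12.33, -21.45]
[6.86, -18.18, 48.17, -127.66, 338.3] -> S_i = 6.86*(-2.65)^i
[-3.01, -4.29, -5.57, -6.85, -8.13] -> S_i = -3.01 + -1.28*i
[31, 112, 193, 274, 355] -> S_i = 31 + 81*i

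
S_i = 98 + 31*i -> [98, 129, 160, 191, 222]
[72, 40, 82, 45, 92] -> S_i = Random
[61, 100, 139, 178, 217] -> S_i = 61 + 39*i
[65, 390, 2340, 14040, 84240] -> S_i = 65*6^i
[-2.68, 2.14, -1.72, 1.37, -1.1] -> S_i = -2.68*(-0.80)^i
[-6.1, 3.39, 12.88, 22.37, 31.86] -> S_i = -6.10 + 9.49*i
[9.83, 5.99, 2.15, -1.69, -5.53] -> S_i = 9.83 + -3.84*i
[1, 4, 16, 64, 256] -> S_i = 1*4^i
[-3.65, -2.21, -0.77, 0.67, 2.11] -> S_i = -3.65 + 1.44*i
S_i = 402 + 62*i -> [402, 464, 526, 588, 650]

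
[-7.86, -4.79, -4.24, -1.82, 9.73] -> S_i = Random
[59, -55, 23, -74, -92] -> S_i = Random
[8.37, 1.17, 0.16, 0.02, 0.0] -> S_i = 8.37*0.14^i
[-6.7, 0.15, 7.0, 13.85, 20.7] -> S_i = -6.70 + 6.85*i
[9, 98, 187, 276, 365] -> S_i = 9 + 89*i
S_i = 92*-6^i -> [92, -552, 3312, -19872, 119232]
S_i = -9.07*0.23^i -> [-9.07, -2.09, -0.48, -0.11, -0.03]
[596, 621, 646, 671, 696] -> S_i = 596 + 25*i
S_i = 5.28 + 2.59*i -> [5.28, 7.87, 10.46, 13.05, 15.64]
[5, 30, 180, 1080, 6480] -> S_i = 5*6^i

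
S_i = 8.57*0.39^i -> [8.57, 3.34, 1.3, 0.51, 0.2]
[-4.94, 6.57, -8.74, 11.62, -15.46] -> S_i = -4.94*(-1.33)^i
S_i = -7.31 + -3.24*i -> [-7.31, -10.55, -13.79, -17.03, -20.27]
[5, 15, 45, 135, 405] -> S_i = 5*3^i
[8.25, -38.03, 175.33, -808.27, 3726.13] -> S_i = 8.25*(-4.61)^i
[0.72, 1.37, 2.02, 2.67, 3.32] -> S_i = 0.72 + 0.65*i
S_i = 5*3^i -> [5, 15, 45, 135, 405]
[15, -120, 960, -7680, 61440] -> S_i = 15*-8^i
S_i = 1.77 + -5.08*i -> [1.77, -3.31, -8.39, -13.47, -18.55]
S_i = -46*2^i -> [-46, -92, -184, -368, -736]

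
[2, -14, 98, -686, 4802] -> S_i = 2*-7^i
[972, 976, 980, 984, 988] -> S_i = 972 + 4*i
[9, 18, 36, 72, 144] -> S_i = 9*2^i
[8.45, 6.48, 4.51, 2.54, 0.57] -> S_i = 8.45 + -1.97*i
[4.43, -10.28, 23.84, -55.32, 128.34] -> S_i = 4.43*(-2.32)^i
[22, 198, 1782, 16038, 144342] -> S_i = 22*9^i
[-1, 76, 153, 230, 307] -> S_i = -1 + 77*i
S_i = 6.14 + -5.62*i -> [6.14, 0.52, -5.1, -10.72, -16.34]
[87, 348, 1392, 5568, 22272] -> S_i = 87*4^i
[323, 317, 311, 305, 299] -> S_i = 323 + -6*i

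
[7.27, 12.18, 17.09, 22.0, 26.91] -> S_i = 7.27 + 4.91*i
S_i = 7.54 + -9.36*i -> [7.54, -1.82, -11.18, -20.54, -29.9]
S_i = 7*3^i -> [7, 21, 63, 189, 567]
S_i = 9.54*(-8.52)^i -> [9.54, -81.28, 692.51, -5900.21, 50269.75]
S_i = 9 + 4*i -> [9, 13, 17, 21, 25]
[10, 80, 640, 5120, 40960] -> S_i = 10*8^i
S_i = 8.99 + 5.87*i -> [8.99, 14.86, 20.73, 26.6, 32.47]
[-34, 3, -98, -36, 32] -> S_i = Random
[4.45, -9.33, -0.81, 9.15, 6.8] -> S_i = Random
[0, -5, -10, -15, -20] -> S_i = 0 + -5*i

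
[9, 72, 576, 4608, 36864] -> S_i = 9*8^i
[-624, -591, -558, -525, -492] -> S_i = -624 + 33*i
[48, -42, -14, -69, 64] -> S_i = Random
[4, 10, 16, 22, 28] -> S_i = 4 + 6*i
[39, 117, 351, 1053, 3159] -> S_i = 39*3^i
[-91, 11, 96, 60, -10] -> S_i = Random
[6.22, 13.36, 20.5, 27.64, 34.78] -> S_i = 6.22 + 7.14*i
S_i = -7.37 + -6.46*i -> [-7.37, -13.83, -20.29, -26.75, -33.21]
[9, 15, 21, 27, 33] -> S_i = 9 + 6*i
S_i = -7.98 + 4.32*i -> [-7.98, -3.66, 0.66, 4.98, 9.3]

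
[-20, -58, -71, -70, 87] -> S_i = Random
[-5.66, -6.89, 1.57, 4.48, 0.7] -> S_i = Random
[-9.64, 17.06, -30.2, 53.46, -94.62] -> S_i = -9.64*(-1.77)^i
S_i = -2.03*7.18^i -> [-2.03, -14.58, -104.65, -751.4, -5395.03]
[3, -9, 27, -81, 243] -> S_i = 3*-3^i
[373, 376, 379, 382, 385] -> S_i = 373 + 3*i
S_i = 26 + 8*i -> [26, 34, 42, 50, 58]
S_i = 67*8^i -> [67, 536, 4288, 34304, 274432]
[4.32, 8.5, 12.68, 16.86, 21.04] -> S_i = 4.32 + 4.18*i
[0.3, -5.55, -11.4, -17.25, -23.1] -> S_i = 0.30 + -5.85*i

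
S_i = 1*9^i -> [1, 9, 81, 729, 6561]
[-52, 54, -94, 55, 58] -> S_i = Random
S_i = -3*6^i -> [-3, -18, -108, -648, -3888]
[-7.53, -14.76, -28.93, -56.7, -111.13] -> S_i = -7.53*1.96^i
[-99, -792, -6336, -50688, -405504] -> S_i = -99*8^i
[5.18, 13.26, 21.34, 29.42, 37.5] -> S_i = 5.18 + 8.08*i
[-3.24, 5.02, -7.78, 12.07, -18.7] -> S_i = -3.24*(-1.55)^i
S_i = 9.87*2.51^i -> [9.87, 24.77, 62.18, 156.08, 391.75]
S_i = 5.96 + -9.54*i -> [5.96, -3.58, -13.12, -22.66, -32.2]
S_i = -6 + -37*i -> [-6, -43, -80, -117, -154]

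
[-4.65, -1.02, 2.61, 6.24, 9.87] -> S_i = -4.65 + 3.63*i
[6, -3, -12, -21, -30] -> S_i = 6 + -9*i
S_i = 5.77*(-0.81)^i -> [5.77, -4.67, 3.79, -3.07, 2.48]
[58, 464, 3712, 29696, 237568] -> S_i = 58*8^i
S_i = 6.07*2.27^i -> [6.07, 13.78, 31.28, 71.0, 161.17]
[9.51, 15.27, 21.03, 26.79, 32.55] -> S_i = 9.51 + 5.76*i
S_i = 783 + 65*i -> [783, 848, 913, 978, 1043]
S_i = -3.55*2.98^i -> [-3.55, -10.58, -31.53, -93.95, -279.96]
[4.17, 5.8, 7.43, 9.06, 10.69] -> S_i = 4.17 + 1.63*i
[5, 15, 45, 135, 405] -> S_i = 5*3^i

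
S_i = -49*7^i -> [-49, -343, -2401, -16807, -117649]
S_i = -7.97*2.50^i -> [-7.97, -19.92, -49.81, -124.53, -311.33]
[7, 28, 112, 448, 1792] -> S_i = 7*4^i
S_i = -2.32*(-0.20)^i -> [-2.32, 0.46, -0.09, 0.02, -0.0]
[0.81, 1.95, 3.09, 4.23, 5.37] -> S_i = 0.81 + 1.14*i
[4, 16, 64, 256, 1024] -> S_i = 4*4^i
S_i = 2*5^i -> [2, 10, 50, 250, 1250]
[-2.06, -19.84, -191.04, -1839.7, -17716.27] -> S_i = -2.06*9.63^i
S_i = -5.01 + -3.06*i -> [-5.01, -8.07, -11.13, -14.19, -17.25]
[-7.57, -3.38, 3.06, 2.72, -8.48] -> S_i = Random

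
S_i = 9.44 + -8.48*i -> [9.44, 0.96, -7.52, -16.0, -24.48]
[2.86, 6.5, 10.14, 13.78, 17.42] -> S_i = 2.86 + 3.64*i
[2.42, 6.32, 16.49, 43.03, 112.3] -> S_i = 2.42*2.61^i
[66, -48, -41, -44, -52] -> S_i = Random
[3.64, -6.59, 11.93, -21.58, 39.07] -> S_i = 3.64*(-1.81)^i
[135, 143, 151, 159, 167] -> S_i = 135 + 8*i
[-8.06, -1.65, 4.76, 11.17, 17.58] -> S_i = -8.06 + 6.41*i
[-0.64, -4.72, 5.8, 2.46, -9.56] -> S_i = Random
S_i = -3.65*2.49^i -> [-3.65, -9.09, -22.63, -56.35, -140.31]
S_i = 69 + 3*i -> [69, 72, 75, 78, 81]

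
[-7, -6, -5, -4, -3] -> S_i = -7 + 1*i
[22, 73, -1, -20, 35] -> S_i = Random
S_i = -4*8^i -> [-4, -32, -256, -2048, -16384]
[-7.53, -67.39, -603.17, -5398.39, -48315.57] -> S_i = -7.53*8.95^i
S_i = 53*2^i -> [53, 106, 212, 424, 848]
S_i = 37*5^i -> [37, 185, 925, 4625, 23125]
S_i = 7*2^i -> [7, 14, 28, 56, 112]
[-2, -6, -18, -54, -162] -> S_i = -2*3^i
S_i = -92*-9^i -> [-92, 828, -7452, 67068, -603612]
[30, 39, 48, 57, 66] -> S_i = 30 + 9*i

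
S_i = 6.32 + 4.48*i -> [6.32, 10.8, 15.28, 19.76, 24.24]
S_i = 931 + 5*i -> [931, 936, 941, 946, 951]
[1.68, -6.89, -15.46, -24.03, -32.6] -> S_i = 1.68 + -8.57*i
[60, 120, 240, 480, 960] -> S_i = 60*2^i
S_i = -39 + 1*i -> [-39, -38, -37, -36, -35]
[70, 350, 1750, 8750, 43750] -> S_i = 70*5^i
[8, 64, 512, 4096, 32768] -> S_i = 8*8^i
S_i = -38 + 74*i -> [-38, 36, 110, 184, 258]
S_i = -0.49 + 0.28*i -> [-0.49, -0.21, 0.07, 0.35, 0.63]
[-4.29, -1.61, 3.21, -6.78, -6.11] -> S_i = Random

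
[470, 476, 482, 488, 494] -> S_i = 470 + 6*i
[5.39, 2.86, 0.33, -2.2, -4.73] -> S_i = 5.39 + -2.53*i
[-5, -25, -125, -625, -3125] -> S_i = -5*5^i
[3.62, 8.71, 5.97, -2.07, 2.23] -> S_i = Random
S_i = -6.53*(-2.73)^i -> [-6.53, 17.83, -48.67, 132.86, -362.71]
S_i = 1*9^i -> [1, 9, 81, 729, 6561]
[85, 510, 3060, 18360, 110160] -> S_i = 85*6^i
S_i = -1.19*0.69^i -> [-1.19, -0.82, -0.57, -0.39, -0.27]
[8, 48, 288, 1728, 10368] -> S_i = 8*6^i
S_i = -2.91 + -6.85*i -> [-2.91, -9.76, -16.61, -23.46, -30.31]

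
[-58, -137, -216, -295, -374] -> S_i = -58 + -79*i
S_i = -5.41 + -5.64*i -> [-5.41, -11.05, -16.69, -22.33, -27.97]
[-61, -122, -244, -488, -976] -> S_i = -61*2^i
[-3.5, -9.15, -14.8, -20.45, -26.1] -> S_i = -3.50 + -5.65*i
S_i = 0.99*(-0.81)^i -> [0.99, -0.8, 0.65, -0.53, 0.43]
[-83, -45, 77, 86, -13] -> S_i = Random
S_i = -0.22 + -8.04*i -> [-0.22, -8.26, -16.3, -24.34, -32.38]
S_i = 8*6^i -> [8, 48, 288, 1728, 10368]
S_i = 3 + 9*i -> [3, 12, 21, 30, 39]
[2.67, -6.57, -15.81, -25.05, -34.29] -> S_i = 2.67 + -9.24*i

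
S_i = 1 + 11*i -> [1, 12, 23, 34, 45]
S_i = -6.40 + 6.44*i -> [-6.4, 0.04, 6.48, 12.92, 19.36]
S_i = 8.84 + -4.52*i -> [8.84, 4.32, -0.2, -4.72, -9.24]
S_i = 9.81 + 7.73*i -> [9.81, 17.54, 25.27, 33.0, 40.73]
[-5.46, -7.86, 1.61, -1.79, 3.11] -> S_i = Random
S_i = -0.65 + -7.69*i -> [-0.65, -8.34, -16.03, -23.72, -31.41]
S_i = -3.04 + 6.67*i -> [-3.04, 3.63, 10.3, 16.97, 23.64]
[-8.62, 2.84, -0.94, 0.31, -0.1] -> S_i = -8.62*(-0.33)^i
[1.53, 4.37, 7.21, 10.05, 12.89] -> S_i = 1.53 + 2.84*i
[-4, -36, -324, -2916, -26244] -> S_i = -4*9^i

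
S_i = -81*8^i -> [-81, -648, -5184, -41472, -331776]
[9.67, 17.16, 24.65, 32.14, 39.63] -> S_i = 9.67 + 7.49*i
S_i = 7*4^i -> [7, 28, 112, 448, 1792]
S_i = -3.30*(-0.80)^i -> [-3.3, 2.64, -2.11, 1.69, -1.35]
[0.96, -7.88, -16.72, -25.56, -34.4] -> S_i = 0.96 + -8.84*i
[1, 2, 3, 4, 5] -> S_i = 1 + 1*i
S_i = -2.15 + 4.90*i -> [-2.15, 2.75, 7.65, 12.55, 17.45]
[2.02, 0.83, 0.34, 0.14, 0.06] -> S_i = 2.02*0.41^i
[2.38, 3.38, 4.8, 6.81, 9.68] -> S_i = 2.38*1.42^i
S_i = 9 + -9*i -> [9, 0, -9, -18, -27]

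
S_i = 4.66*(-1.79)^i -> [4.66, -8.34, 14.93, -26.73, 47.84]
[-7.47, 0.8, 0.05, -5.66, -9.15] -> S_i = Random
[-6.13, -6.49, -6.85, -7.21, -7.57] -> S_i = -6.13 + -0.36*i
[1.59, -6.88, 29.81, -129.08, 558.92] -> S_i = 1.59*(-4.33)^i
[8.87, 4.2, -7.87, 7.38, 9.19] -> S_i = Random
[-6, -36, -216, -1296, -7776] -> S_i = -6*6^i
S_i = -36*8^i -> [-36, -288, -2304, -18432, -147456]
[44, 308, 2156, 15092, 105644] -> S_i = 44*7^i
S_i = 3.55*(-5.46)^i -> [3.55, -19.38, 105.83, -577.84, 3155.0]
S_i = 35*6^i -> [35, 210, 1260, 7560, 45360]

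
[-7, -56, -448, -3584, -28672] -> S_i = -7*8^i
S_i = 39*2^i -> [39, 78, 156, 312, 624]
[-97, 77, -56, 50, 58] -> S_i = Random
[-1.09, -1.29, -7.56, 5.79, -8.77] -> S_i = Random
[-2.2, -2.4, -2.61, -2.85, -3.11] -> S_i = -2.20*1.09^i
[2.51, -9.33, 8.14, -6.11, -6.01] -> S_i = Random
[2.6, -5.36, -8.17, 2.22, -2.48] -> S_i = Random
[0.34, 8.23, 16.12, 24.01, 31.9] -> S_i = 0.34 + 7.89*i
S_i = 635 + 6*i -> [635, 641, 647, 653, 659]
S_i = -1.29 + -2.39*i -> [-1.29, -3.68, -6.07, -8.46, -10.85]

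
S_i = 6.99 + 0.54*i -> [6.99, 7.53, 8.07, 8.61, 9.15]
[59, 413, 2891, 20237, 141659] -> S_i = 59*7^i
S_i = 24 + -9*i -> [24, 15, 6, -3, -12]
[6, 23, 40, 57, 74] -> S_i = 6 + 17*i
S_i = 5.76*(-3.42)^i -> [5.76, -19.7, 67.37, -230.41, 788.0]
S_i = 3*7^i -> [3, 21, 147, 1029, 7203]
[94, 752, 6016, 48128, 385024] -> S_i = 94*8^i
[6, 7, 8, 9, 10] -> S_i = 6 + 1*i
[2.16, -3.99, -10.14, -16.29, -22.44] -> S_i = 2.16 + -6.15*i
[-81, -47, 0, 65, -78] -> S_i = Random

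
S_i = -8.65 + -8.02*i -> [-8.65, -16.67, -24.69, -32.71, -40.73]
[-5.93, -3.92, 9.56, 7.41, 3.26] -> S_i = Random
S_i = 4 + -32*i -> [4, -28, -60, -92, -124]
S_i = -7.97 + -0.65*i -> [-7.97, -8.62, -9.27, -9.92, -10.57]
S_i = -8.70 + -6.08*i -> [-8.7, -14.78, -20.86, -26.94, -33.02]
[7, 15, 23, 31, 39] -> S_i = 7 + 8*i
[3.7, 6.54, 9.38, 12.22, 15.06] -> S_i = 3.70 + 2.84*i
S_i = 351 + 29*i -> [351, 380, 409, 438, 467]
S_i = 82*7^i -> [82, 574, 4018, 28126, 196882]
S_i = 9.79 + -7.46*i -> [9.79, 2.33, -5.13, -12.59, -20.05]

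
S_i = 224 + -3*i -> [224, 221, 218, 215, 212]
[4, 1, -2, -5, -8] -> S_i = 4 + -3*i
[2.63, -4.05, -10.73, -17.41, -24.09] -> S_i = 2.63 + -6.68*i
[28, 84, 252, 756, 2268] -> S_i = 28*3^i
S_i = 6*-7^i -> [6, -42, 294, -2058, 14406]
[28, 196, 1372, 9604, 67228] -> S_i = 28*7^i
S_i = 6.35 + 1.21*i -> [6.35, 7.56, 8.77, 9.98, 11.19]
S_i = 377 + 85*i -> [377, 462, 547, 632, 717]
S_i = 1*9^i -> [1, 9, 81, 729, 6561]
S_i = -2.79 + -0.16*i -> [-2.79, -2.95, -3.11, -3.27, -3.43]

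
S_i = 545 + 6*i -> [545, 551, 557, 563, 569]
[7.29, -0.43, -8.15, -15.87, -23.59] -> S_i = 7.29 + -7.72*i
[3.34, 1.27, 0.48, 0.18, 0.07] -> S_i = 3.34*0.38^i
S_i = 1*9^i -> [1, 9, 81, 729, 6561]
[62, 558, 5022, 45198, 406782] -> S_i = 62*9^i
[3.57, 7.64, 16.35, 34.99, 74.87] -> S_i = 3.57*2.14^i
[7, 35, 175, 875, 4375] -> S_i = 7*5^i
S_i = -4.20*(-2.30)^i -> [-4.2, 9.66, -22.22, 51.1, -117.53]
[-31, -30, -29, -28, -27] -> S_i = -31 + 1*i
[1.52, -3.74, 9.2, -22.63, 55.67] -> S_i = 1.52*(-2.46)^i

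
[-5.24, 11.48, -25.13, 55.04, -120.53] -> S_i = -5.24*(-2.19)^i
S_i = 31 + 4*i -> [31, 35, 39, 43, 47]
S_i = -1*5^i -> [-1, -5, -25, -125, -625]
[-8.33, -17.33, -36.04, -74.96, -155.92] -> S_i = -8.33*2.08^i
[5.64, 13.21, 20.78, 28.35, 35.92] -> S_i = 5.64 + 7.57*i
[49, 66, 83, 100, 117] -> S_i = 49 + 17*i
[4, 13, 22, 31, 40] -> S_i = 4 + 9*i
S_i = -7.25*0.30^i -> [-7.25, -2.17, -0.65, -0.2, -0.06]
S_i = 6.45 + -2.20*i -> [6.45, 4.25, 2.05, -0.15, -2.35]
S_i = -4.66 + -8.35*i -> [-4.66, -13.01, -21.36, -29.71, -38.06]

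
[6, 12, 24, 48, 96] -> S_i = 6*2^i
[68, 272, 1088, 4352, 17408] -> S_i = 68*4^i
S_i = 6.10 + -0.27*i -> [6.1, 5.83, 5.56, 5.29, 5.02]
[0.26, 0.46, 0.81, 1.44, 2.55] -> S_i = 0.26*1.77^i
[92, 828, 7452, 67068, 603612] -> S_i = 92*9^i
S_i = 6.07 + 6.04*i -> [6.07, 12.11, 18.15, 24.19, 30.23]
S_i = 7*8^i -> [7, 56, 448, 3584, 28672]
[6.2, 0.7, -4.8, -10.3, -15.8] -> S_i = 6.20 + -5.50*i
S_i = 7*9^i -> [7, 63, 567, 5103, 45927]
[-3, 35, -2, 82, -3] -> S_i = Random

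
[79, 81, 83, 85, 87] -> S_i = 79 + 2*i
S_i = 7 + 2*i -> [7, 9, 11, 13, 15]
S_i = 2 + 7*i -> [2, 9, 16, 23, 30]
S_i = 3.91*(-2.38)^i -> [3.91, -9.31, 22.15, -52.71, 125.45]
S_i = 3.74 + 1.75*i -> [3.74, 5.49, 7.24, 8.99, 10.74]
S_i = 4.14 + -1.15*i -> [4.14, 2.99, 1.84, 0.69, -0.46]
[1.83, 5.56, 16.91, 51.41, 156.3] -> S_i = 1.83*3.04^i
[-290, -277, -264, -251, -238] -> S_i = -290 + 13*i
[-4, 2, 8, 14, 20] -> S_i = -4 + 6*i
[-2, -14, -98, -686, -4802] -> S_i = -2*7^i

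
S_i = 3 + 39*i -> [3, 42, 81, 120, 159]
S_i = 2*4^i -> [2, 8, 32, 128, 512]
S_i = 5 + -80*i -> [5, -75, -155, -235, -315]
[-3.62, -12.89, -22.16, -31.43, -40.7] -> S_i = -3.62 + -9.27*i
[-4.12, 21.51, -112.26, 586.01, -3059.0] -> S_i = -4.12*(-5.22)^i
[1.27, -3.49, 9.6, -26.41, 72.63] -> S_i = 1.27*(-2.75)^i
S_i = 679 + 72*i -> [679, 751, 823, 895, 967]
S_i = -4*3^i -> [-4, -12, -36, -108, -324]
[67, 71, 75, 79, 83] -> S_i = 67 + 4*i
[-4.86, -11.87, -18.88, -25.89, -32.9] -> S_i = -4.86 + -7.01*i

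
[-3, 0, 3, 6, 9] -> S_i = -3 + 3*i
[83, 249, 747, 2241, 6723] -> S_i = 83*3^i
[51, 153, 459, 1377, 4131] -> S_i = 51*3^i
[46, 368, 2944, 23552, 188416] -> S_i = 46*8^i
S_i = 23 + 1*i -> [23, 24, 25, 26, 27]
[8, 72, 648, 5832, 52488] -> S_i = 8*9^i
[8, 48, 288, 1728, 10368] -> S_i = 8*6^i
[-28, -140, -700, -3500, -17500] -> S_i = -28*5^i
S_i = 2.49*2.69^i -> [2.49, 6.7, 18.02, 48.47, 130.38]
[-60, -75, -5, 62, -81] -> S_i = Random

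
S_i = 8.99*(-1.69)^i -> [8.99, -15.19, 25.68, -43.39, 73.33]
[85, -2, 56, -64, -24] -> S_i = Random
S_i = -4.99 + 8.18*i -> [-4.99, 3.19, 11.37, 19.55, 27.73]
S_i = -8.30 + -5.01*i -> [-8.3, -13.31, -18.32, -23.33, -28.34]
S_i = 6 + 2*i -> [6, 8, 10, 12, 14]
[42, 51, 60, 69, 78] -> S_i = 42 + 9*i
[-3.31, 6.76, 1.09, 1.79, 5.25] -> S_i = Random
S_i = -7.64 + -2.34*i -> [-7.64, -9.98, -12.32, -14.66, -17.0]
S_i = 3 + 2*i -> [3, 5, 7, 9, 11]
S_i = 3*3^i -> [3, 9, 27, 81, 243]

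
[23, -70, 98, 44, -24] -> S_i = Random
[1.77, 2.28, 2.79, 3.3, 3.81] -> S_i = 1.77 + 0.51*i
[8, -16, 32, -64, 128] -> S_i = 8*-2^i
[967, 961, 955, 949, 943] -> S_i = 967 + -6*i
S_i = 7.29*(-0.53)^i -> [7.29, -3.86, 2.05, -1.09, 0.58]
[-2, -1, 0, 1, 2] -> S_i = -2 + 1*i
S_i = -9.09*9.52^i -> [-9.09, -86.54, -823.83, -7842.86, -74664.07]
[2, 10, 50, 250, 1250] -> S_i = 2*5^i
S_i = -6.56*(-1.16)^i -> [-6.56, 7.61, -8.83, 10.24, -11.88]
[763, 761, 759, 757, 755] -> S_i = 763 + -2*i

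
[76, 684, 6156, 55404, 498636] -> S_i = 76*9^i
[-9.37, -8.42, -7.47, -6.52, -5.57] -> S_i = -9.37 + 0.95*i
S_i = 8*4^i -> [8, 32, 128, 512, 2048]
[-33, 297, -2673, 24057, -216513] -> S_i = -33*-9^i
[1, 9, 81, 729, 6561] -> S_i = 1*9^i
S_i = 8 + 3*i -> [8, 11, 14, 17, 20]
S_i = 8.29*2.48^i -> [8.29, 20.56, 50.99, 126.45, 313.59]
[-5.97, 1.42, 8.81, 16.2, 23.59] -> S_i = -5.97 + 7.39*i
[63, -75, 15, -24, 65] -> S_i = Random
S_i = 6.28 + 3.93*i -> [6.28, 10.21, 14.14, 18.07, 22.0]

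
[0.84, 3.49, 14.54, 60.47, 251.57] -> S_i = 0.84*4.16^i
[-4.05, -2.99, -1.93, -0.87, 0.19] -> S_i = -4.05 + 1.06*i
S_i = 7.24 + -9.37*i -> [7.24, -2.13, -11.5, -20.87, -30.24]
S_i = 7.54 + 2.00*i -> [7.54, 9.54, 11.54, 13.54, 15.54]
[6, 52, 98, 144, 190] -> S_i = 6 + 46*i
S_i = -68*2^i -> [-68, -136, -272, -544, -1088]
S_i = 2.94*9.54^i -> [2.94, 28.05, 267.57, 2552.66, 24352.35]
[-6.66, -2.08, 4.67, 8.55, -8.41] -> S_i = Random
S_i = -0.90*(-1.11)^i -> [-0.9, 1.0, -1.11, 1.23, -1.37]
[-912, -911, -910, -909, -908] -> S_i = -912 + 1*i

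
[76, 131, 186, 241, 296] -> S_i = 76 + 55*i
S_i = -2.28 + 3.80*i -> [-2.28, 1.52, 5.32, 9.12, 12.92]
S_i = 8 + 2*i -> [8, 10, 12, 14, 16]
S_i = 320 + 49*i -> [320, 369, 418, 467, 516]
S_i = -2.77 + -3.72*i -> [-2.77, -6.49, -10.21, -13.93, -17.65]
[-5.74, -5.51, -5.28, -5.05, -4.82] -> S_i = -5.74 + 0.23*i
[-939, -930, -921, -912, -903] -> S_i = -939 + 9*i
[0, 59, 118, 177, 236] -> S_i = 0 + 59*i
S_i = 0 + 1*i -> [0, 1, 2, 3, 4]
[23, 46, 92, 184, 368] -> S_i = 23*2^i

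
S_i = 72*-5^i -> [72, -360, 1800, -9000, 45000]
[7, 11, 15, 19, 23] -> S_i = 7 + 4*i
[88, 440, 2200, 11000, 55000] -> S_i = 88*5^i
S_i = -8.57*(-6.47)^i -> [-8.57, 55.45, -358.75, 2321.1, -15017.51]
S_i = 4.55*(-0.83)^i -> [4.55, -3.78, 3.13, -2.6, 2.16]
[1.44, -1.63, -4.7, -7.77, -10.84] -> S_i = 1.44 + -3.07*i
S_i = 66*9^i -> [66, 594, 5346, 48114, 433026]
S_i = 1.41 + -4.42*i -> [1.41, -3.01, -7.43, -11.85, -16.27]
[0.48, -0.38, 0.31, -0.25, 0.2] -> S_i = 0.48*(-0.80)^i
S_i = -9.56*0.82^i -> [-9.56, -7.84, -6.43, -5.27, -4.32]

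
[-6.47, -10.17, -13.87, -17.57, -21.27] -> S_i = -6.47 + -3.70*i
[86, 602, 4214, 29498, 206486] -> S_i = 86*7^i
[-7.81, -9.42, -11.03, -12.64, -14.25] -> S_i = -7.81 + -1.61*i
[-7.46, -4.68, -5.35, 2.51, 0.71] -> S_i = Random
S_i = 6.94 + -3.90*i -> [6.94, 3.04, -0.86, -4.76, -8.66]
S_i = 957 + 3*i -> [957, 960, 963, 966, 969]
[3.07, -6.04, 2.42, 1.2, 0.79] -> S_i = Random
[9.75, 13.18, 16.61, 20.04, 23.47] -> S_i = 9.75 + 3.43*i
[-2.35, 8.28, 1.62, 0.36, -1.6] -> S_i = Random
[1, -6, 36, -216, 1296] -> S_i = 1*-6^i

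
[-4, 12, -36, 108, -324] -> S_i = -4*-3^i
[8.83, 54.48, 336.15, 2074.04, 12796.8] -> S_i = 8.83*6.17^i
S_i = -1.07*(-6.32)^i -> [-1.07, 6.76, -42.74, 270.11, -1707.07]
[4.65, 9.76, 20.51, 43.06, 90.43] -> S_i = 4.65*2.10^i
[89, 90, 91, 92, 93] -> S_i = 89 + 1*i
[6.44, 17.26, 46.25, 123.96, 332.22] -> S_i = 6.44*2.68^i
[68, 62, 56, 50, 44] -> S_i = 68 + -6*i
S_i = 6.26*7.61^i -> [6.26, 47.64, 362.53, 2758.85, 20994.86]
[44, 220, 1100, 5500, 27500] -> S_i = 44*5^i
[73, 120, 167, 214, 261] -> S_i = 73 + 47*i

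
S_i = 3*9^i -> [3, 27, 243, 2187, 19683]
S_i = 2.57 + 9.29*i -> [2.57, 11.86, 21.15, 30.44, 39.73]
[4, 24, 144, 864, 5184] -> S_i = 4*6^i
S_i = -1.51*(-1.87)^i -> [-1.51, 2.82, -5.28, 9.87, -18.46]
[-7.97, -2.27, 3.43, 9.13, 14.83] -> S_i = -7.97 + 5.70*i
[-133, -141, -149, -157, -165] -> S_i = -133 + -8*i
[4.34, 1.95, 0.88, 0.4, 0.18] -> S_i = 4.34*0.45^i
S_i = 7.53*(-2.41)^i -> [7.53, -18.15, 43.73, -105.4, 254.02]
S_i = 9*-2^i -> [9, -18, 36, -72, 144]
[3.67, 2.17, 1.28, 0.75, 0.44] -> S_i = 3.67*0.59^i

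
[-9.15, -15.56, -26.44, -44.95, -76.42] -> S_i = -9.15*1.70^i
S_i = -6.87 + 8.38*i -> [-6.87, 1.51, 9.89, 18.27, 26.65]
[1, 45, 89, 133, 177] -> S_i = 1 + 44*i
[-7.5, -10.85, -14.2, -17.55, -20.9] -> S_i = -7.50 + -3.35*i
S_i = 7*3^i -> [7, 21, 63, 189, 567]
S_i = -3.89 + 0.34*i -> [-3.89, -3.55, -3.21, -2.87, -2.53]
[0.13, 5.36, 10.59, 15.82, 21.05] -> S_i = 0.13 + 5.23*i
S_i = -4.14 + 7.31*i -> [-4.14, 3.17, 10.48, 17.79, 25.1]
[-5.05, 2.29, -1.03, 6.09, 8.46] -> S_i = Random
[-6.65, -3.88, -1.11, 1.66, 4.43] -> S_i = -6.65 + 2.77*i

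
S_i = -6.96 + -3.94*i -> [-6.96, -10.9, -14.84, -18.78, -22.72]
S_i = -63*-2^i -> [-63, 126, -252, 504, -1008]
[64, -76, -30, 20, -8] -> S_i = Random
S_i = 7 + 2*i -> [7, 9, 11, 13, 15]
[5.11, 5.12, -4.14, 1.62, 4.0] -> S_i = Random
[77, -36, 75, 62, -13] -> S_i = Random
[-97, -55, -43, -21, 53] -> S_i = Random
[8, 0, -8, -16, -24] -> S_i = 8 + -8*i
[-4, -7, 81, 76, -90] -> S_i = Random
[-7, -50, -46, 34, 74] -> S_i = Random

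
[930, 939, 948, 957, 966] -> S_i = 930 + 9*i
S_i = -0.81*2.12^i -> [-0.81, -1.72, -3.64, -7.72, -16.36]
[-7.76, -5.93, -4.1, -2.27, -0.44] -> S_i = -7.76 + 1.83*i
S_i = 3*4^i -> [3, 12, 48, 192, 768]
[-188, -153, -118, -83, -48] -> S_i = -188 + 35*i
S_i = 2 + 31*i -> [2, 33, 64, 95, 126]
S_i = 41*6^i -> [41, 246, 1476, 8856, 53136]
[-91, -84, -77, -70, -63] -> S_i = -91 + 7*i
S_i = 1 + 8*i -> [1, 9, 17, 25, 33]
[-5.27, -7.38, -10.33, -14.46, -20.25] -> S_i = -5.27*1.40^i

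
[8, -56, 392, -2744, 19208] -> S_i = 8*-7^i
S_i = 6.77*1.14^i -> [6.77, 7.72, 8.8, 10.03, 11.43]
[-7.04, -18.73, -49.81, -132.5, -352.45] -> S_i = -7.04*2.66^i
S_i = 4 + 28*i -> [4, 32, 60, 88, 116]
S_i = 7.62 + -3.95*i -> [7.62, 3.67, -0.28, -4.23, -8.18]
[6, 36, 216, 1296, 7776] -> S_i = 6*6^i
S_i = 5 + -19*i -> [5, -14, -33, -52, -71]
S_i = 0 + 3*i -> [0, 3, 6, 9, 12]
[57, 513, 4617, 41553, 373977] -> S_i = 57*9^i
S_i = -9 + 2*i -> [-9, -7, -5, -3, -1]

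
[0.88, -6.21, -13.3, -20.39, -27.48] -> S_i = 0.88 + -7.09*i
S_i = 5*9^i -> [5, 45, 405, 3645, 32805]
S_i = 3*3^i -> [3, 9, 27, 81, 243]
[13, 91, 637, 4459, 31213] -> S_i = 13*7^i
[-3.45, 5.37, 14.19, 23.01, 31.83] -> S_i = -3.45 + 8.82*i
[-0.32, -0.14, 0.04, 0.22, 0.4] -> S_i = -0.32 + 0.18*i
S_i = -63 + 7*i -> [-63, -56, -49, -42, -35]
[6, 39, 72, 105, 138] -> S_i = 6 + 33*i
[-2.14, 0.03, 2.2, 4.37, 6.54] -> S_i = -2.14 + 2.17*i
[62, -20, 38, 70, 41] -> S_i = Random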